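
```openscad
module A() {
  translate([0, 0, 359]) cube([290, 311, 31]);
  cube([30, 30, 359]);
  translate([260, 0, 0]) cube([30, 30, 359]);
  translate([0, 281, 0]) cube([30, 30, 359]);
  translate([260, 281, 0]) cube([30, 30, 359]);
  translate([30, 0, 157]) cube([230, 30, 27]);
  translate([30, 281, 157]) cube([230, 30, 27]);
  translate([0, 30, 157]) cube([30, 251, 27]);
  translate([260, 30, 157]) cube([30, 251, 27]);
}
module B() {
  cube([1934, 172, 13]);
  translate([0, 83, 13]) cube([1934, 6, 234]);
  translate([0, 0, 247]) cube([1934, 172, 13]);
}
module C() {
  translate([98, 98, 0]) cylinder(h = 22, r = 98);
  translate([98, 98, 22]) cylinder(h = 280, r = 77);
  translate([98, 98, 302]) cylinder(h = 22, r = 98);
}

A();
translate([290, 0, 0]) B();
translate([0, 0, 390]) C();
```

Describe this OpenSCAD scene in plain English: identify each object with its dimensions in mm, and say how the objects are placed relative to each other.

A is a four-legged stool. The seat is 290×311 mm, 31 mm thick, top at z = 390 mm. It stands on four square legs, each 30×30 mm in cross-section, from z = 0 to the seat underside, each flush with a corner of the seat. Four stretchers, 30 mm wide and 27 mm tall, connect adjacent legs with their undersides at z = 157 mm, each running between the inner faces of the legs it joins and aligned with the legs' outer faces on the other axis.

B is an I-beam lying along x, 1934 mm long. Overall section height 260 mm. Two flanges 172 mm wide (y) and 13 mm thick, one on the floor and one at the top; a web 6 mm thick runs between them, centred on the flange width.

C is a spool: two coaxial disc flanges of radius 98 mm and thickness 22 mm, joined by a core cylinder of radius 77 mm and height 280 mm. The lower flange rests on z = 0 and the three cylinders share a vertical axis.

The I-beam is against the stool's +x side, with their −y faces flush. The spool is on top of the stool.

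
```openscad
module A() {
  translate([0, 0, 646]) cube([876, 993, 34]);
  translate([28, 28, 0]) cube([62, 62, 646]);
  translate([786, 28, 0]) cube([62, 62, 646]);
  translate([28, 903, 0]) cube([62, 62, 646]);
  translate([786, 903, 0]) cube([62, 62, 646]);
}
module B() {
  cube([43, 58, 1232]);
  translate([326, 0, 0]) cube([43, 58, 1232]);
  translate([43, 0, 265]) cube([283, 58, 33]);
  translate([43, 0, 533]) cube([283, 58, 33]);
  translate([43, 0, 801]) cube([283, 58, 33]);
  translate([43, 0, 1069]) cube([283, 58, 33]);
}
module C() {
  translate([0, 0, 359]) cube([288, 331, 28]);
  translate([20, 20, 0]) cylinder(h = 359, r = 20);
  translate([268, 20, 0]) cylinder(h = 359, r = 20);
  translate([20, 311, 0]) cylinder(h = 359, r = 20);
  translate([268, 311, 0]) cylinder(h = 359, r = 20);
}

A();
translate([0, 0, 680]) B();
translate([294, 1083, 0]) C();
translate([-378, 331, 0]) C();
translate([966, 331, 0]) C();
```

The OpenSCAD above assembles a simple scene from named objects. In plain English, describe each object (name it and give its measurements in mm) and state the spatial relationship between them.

A is a table: top 876 mm (x) × 993 mm (y), 34 mm thick, upper face at z = 680 mm, on four 62×62 mm square legs, each inset 28 mm from the nearest pair of top edges, running from z = 0 to the bottom of the top.

B is a wooden ladder with two side rails of 43×58 mm section and 1232 mm height, set 369 mm apart overall. Between them run 4 rectangular rungs (58 mm deep, 33 mm thick), front faces flush with the rails' −y face. The bottom of the first rung is 265 mm above the floor and each subsequent rung is 268 mm higher than the one below.

C is a four-legged stool. The seat is a 288×331×28 mm slab whose top surface is at z = 387 mm; four round legs, each 40 mm in diameter, run from the floor (z = 0) to the underside of the seat, each leg's axis is inset half a diameter from the nearest pair of seat edges (so the leg's bounding box is flush with the corner).

The ladder is on top of the table. Three stools sit around the table at the +y, −x, +x sides.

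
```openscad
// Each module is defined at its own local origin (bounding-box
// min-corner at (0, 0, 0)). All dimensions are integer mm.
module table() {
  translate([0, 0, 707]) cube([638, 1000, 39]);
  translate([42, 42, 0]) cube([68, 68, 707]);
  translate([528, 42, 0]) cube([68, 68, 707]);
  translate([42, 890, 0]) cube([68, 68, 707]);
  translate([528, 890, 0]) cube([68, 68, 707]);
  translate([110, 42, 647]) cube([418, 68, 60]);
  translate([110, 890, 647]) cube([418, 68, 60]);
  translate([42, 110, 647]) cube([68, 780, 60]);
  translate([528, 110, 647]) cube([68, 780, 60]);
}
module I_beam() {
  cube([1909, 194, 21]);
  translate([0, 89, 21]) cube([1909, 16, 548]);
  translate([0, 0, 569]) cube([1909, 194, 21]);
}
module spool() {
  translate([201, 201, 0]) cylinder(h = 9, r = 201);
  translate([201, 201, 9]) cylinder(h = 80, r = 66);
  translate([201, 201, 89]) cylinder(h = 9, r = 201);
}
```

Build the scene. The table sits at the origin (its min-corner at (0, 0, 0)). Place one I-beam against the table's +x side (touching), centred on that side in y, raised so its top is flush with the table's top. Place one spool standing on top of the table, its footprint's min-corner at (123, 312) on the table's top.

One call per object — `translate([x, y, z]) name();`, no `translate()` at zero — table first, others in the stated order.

table();
translate([638, 403, 156]) I_beam();
translate([123, 312, 746]) spool();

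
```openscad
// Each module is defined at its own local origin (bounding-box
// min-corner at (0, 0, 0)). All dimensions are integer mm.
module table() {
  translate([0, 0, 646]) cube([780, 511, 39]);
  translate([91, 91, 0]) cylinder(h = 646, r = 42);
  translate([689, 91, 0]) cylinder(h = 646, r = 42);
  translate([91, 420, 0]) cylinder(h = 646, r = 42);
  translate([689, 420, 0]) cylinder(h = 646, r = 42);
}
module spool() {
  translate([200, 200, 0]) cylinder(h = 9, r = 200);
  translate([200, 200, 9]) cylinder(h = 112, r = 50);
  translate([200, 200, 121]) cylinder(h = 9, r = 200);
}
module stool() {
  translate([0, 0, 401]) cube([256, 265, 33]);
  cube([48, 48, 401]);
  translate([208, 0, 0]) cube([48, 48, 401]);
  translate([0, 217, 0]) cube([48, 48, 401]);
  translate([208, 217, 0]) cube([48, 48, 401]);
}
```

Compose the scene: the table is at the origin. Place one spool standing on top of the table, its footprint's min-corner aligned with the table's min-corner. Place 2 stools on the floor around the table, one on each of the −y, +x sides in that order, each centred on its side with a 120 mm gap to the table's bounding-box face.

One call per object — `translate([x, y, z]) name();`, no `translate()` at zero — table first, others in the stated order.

table();
translate([0, 0, 685]) spool();
translate([262, -385, 0]) stool();
translate([900, 123, 0]) stool();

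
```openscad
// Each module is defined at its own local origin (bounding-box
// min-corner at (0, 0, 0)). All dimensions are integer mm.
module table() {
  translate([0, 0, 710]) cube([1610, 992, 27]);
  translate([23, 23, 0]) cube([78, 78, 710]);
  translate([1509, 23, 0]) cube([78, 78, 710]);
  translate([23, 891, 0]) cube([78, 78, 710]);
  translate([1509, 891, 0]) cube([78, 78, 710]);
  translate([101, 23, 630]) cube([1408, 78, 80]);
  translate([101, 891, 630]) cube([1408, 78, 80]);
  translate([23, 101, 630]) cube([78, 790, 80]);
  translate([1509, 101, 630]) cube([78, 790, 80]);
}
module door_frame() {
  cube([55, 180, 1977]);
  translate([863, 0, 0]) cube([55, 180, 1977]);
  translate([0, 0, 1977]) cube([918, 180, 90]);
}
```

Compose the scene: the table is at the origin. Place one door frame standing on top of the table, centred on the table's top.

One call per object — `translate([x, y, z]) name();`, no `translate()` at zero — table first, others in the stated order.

table();
translate([346, 406, 737]) door_frame();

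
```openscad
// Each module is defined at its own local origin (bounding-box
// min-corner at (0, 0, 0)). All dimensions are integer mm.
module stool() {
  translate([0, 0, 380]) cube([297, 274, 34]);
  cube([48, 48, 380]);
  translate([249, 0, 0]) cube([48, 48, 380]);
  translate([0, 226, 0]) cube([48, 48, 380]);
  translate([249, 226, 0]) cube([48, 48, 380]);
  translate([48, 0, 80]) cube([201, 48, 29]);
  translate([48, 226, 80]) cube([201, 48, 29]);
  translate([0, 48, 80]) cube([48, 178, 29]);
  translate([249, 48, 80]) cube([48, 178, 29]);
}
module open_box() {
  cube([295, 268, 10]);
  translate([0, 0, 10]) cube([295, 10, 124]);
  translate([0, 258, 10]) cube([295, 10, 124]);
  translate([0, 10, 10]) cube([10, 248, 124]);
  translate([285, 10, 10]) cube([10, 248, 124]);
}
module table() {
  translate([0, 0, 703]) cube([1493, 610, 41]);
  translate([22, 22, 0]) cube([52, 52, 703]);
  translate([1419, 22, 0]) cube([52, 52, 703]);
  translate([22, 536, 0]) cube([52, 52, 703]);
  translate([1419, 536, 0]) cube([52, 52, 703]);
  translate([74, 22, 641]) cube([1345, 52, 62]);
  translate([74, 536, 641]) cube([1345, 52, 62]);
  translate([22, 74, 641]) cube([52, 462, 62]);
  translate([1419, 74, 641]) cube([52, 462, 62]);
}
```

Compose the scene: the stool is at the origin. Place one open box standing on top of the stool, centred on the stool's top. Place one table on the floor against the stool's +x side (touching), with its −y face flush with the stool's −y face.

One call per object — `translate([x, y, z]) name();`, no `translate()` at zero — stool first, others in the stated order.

stool();
translate([1, 3, 414]) open_box();
translate([297, 0, 0]) table();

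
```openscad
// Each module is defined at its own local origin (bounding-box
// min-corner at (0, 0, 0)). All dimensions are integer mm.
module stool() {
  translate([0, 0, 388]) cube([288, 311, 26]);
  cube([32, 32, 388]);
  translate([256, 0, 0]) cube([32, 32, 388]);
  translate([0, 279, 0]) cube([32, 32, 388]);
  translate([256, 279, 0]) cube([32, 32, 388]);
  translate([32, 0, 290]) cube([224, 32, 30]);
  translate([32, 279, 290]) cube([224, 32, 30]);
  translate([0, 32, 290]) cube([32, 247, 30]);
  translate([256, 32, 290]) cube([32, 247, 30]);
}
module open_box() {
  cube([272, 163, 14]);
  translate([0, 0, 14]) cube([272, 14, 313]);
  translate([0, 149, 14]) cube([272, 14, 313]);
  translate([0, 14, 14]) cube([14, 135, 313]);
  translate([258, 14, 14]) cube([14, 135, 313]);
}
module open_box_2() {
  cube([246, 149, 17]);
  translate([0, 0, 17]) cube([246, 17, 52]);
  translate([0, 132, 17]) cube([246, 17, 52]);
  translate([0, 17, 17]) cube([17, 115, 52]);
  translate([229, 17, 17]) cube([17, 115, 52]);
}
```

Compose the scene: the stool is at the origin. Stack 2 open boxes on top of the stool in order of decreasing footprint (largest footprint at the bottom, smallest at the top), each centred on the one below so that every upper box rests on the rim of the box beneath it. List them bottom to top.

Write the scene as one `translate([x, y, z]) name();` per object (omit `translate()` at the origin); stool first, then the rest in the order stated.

stool();
translate([8, 74, 414]) open_box();
translate([21, 81, 741]) open_box_2();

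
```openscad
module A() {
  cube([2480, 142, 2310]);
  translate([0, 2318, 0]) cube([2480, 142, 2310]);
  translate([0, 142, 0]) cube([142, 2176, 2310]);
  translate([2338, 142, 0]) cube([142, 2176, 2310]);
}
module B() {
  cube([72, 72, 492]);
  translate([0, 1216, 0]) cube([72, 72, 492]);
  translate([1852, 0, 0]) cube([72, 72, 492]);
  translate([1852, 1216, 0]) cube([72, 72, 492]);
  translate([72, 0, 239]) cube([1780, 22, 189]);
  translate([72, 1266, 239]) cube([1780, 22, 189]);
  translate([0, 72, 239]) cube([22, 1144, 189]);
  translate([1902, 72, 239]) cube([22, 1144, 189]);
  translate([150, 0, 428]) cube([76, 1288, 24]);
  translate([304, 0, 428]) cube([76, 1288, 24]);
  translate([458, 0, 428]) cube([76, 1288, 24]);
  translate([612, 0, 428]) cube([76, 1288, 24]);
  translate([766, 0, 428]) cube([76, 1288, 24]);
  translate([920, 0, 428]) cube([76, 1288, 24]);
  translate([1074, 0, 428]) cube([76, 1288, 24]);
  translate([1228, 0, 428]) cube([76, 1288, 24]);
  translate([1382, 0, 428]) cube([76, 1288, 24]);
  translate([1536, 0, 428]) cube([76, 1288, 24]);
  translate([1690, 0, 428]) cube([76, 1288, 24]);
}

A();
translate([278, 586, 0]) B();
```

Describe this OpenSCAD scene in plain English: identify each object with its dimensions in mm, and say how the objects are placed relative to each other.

A is a box-shaped house frame (walls only): outside footprint 2480×2460 mm, wall height 2310 mm, wall thickness 142 mm. The two y-facing walls run the full x-width; the two x-facing walls fit between the inner faces of the y-facing walls.

B is a bed frame 1924 mm long (x) by 1288 mm wide (y). Four 72×72 mm corner posts, 492 mm tall, at the corners of the footprint. Four rails of 22 mm thickness and 189 mm height run between adjacent posts with their undersides at z = 239 mm, their outer faces flush with the outside of the frame (the two x-running rails run between the posts' inner faces; the two y-running rails run between the posts' inner faces). 11 slats, each 76 mm wide (x) and 24 mm thick, lie across the top of the two x-running rails, running the full 1288 mm width of the frame in y; the slats are evenly spaced along x between the inner faces of the end posts with equal gaps (rounded down to the nearest mm) at the −x end and between each pair — any rounding remainder accumulates at the +x end.

The bed frame sits inside the house frame, centred.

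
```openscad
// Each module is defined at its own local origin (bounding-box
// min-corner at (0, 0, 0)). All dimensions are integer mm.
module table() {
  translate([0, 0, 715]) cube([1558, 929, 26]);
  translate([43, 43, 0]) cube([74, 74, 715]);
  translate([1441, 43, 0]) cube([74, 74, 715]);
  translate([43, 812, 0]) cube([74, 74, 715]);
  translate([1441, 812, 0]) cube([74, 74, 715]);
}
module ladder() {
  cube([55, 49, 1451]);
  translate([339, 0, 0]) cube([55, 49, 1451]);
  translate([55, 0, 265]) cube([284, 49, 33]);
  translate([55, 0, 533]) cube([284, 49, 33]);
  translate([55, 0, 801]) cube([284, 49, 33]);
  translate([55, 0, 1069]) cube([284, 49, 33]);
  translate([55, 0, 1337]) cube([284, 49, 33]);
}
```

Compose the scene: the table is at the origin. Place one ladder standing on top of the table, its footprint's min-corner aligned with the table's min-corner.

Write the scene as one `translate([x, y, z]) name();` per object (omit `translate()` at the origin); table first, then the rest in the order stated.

table();
translate([0, 0, 741]) ladder();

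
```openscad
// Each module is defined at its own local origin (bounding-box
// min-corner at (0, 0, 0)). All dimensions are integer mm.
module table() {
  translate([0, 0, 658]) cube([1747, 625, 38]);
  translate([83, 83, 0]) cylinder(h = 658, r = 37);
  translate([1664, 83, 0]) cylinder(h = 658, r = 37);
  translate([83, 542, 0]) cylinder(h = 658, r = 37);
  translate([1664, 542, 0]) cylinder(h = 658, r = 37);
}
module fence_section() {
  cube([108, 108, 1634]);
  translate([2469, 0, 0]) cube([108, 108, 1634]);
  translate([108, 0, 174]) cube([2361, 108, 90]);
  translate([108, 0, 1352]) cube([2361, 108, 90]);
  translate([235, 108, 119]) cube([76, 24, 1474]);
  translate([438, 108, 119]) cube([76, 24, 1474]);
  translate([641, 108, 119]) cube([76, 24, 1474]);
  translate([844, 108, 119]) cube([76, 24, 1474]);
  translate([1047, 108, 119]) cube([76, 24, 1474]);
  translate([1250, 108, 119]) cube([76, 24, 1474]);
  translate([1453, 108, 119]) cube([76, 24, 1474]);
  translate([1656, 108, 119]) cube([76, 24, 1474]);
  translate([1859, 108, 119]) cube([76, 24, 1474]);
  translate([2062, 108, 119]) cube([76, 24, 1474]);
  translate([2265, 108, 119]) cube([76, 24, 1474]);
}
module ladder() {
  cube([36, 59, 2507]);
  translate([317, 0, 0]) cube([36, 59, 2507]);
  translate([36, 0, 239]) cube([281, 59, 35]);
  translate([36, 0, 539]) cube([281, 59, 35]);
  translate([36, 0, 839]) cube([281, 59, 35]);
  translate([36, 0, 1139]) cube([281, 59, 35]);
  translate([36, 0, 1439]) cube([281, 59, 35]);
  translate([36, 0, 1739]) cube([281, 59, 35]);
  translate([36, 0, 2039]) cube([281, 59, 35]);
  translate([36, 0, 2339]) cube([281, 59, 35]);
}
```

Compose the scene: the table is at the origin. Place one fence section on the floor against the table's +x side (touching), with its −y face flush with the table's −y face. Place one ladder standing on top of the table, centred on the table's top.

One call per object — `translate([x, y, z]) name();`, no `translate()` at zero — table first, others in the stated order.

table();
translate([1747, 0, 0]) fence_section();
translate([697, 283, 696]) ladder();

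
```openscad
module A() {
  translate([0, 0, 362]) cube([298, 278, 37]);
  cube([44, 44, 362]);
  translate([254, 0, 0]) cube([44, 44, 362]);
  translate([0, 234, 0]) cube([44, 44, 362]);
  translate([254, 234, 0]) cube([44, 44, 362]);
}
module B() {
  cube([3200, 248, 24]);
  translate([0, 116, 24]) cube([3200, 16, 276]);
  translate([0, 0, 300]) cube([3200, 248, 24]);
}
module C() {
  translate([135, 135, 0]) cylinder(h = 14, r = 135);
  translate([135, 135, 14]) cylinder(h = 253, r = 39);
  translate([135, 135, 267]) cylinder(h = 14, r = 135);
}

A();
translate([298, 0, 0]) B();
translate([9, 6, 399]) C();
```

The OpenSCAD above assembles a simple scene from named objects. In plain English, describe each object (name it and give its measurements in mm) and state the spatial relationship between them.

A is a simple wooden stool: a rectangular seat 298 mm (x) by 278 mm (y), 37 mm thick, top face at z = 399 mm, on four square legs, each 44×44 mm in cross-section. The legs rest on z = 0, each flush with a corner of the seat.

B is an I-beam lying along x, 3200 mm long. Overall section height 324 mm. Two flanges 248 mm wide (y) and 24 mm thick, one on the floor and one at the top; a web 16 mm thick runs between them, centred on the flange width.

C is a spool: two coaxial disc flanges of radius 135 mm and thickness 14 mm, joined by a core cylinder of radius 39 mm and height 253 mm. The lower flange rests on z = 0 and the three cylinders share a vertical axis.

The I-beam is against the stool's +x side, with their −y faces flush. The spool is on top of the stool.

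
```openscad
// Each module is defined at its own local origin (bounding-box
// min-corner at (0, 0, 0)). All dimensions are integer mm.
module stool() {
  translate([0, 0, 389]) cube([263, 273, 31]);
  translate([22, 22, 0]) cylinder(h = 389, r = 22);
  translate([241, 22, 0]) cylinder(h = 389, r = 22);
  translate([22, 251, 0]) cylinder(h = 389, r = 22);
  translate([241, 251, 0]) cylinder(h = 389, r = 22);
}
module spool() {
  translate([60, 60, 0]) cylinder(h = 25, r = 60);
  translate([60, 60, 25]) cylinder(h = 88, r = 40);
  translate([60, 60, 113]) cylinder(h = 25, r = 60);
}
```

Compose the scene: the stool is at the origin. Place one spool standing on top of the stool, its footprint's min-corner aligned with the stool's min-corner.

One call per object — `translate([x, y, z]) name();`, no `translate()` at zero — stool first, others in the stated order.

stool();
translate([0, 0, 420]) spool();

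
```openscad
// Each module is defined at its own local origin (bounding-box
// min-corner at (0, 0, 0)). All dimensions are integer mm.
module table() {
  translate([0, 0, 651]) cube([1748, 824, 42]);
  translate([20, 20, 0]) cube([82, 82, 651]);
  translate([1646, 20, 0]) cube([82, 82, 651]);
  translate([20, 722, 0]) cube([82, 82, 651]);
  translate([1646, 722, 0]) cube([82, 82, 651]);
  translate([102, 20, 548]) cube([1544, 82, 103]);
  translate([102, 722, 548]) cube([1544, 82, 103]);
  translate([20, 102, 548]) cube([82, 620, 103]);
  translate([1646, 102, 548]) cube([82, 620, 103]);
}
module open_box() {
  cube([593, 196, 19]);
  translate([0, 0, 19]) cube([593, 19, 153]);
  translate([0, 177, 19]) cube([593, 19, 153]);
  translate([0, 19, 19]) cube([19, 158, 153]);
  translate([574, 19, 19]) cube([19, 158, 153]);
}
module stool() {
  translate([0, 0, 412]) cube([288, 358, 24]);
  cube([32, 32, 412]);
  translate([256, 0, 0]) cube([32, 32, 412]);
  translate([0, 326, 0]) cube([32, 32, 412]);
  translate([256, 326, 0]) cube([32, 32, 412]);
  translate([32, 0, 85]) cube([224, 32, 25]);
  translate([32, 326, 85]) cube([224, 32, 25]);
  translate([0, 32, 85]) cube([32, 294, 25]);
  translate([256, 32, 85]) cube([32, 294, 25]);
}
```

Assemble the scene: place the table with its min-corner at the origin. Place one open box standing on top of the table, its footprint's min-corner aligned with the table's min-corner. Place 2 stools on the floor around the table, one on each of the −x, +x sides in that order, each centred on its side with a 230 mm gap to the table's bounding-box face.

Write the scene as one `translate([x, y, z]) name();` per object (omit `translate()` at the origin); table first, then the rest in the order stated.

table();
translate([0, 0, 693]) open_box();
translate([-518, 233, 0]) stool();
translate([1978, 233, 0]) stool();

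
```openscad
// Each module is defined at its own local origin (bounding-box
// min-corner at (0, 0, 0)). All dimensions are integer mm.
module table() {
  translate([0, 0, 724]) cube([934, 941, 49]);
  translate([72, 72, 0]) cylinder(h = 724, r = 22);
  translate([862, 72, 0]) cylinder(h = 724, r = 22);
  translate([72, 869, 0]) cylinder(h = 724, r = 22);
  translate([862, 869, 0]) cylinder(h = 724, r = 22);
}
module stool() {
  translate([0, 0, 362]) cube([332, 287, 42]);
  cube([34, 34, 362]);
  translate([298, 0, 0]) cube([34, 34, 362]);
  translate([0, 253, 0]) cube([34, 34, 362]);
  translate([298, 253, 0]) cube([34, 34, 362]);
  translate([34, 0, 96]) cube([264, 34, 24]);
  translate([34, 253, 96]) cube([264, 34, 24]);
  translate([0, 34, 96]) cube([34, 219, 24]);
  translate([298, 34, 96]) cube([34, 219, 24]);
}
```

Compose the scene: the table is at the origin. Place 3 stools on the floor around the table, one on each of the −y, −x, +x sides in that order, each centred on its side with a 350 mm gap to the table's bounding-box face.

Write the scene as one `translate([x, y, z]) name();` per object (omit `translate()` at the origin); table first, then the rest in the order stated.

table();
translate([301, -637, 0]) stool();
translate([-682, 327, 0]) stool();
translate([1284, 327, 0]) stool();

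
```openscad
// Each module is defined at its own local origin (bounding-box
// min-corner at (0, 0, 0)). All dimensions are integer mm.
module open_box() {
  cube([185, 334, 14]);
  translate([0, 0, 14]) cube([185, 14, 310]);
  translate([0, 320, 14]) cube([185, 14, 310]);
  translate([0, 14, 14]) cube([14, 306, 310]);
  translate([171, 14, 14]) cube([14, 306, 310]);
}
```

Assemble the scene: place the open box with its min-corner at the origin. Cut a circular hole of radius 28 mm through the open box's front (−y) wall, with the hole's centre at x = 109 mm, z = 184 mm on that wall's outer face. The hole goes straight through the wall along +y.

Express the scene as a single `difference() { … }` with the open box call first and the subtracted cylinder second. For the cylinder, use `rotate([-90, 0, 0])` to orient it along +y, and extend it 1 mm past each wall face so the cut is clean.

difference() {
  open_box();
  translate([109, -1, 184]) rotate([-90, 0, 0]) cylinder(h = 16, r = 28);
}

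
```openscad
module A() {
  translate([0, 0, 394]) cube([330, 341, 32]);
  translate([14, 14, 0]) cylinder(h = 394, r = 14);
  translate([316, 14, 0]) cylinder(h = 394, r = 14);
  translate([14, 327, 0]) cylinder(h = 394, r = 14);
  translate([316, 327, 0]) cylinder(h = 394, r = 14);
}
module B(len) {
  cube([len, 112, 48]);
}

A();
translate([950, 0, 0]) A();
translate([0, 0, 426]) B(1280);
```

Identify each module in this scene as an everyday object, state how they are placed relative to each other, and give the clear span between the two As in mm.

A is a stool. B is a beam. A beam spans the tops of two stools. The clear span between the two stools is 620 mm.

Second stool starts at x = 950; first ends at x = 330; clear span = 950 − 330 = 620 mm.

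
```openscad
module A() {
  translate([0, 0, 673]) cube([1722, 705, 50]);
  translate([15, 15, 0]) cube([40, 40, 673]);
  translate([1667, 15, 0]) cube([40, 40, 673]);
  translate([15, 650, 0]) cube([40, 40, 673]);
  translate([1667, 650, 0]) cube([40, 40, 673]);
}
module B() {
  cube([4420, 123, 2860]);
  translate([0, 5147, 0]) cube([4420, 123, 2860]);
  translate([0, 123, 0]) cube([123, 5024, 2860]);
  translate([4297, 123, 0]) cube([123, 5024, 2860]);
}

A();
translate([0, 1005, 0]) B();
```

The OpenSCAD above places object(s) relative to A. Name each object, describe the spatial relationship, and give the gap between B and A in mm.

A is a table. B is a house frame. The house frame is on the floor beside the table on its +y side. The gap between the house frame and the table is 300 mm.

The house frame's nearest face is 300 mm from the table's +y face.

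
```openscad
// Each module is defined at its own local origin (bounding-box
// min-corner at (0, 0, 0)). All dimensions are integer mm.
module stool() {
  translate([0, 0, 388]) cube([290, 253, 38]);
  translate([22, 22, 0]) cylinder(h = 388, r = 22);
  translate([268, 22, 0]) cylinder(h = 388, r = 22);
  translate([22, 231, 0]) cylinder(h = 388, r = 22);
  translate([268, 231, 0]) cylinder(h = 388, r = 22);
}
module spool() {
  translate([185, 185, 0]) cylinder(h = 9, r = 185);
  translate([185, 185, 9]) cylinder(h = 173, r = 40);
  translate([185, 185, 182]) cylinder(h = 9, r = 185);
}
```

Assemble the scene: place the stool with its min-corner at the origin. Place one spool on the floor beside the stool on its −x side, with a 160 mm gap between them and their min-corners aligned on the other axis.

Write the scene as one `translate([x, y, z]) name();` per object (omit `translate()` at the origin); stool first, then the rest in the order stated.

stool();
translate([-530, 0, 0]) spool();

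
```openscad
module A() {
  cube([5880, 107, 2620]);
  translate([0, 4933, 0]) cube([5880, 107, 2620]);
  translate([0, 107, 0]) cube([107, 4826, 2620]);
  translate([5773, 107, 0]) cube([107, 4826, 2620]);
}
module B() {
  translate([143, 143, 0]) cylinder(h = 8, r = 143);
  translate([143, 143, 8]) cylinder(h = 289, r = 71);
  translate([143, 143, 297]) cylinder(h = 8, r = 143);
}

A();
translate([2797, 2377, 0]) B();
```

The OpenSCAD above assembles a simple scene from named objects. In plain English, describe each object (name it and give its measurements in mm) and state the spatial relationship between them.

A is a box-shaped house frame (walls only): outside footprint 5880×5040 mm, wall height 2620 mm, wall thickness 107 mm. The two y-facing walls run the full x-width; the two x-facing walls fit between the inner faces of the y-facing walls.

B is a spool: two coaxial disc flanges of radius 143 mm and thickness 8 mm, joined by a core cylinder of radius 71 mm and height 289 mm. The lower flange rests on z = 0 and the three cylinders share a vertical axis.

The spool sits inside the house frame, centred.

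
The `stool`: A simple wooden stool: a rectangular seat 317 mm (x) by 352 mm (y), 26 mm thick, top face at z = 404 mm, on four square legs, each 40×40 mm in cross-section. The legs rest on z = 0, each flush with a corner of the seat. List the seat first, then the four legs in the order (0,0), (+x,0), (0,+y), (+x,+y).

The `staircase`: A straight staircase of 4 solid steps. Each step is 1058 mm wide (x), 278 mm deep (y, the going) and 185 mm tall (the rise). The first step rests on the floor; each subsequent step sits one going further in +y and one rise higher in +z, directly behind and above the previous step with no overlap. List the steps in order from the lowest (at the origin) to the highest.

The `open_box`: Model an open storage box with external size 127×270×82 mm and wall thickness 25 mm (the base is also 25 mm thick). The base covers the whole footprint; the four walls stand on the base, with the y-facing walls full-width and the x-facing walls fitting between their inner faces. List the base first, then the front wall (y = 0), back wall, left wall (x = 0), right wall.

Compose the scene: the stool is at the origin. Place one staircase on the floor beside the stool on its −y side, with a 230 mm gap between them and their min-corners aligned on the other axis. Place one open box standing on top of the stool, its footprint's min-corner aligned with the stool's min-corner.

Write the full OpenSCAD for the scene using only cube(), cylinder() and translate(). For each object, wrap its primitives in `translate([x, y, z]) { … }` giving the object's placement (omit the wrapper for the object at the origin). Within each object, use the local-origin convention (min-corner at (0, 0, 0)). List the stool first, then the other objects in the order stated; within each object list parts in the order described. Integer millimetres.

translate([0, 0, 378]) cube([317, 352, 26]);
cube([40, 40, 378]);
translate([277, 0, 0]) cube([40, 40, 378]);
translate([0, 312, 0]) cube([40, 40, 378]);
translate([277, 312, 0]) cube([40, 40, 378]);
translate([0, -1342, 0]) {
  cube([1058, 278, 185]);
  translate([0, 278, 185]) cube([1058, 278, 185]);
  translate([0, 556, 370]) cube([1058, 278, 185]);
  translate([0, 834, 555]) cube([1058, 278, 185]);
}
translate([0, 0, 404]) {
  cube([127, 270, 25]);
  translate([0, 0, 25]) cube([127, 25, 57]);
  translate([0, 245, 25]) cube([127, 25, 57]);
  translate([0, 25, 25]) cube([25, 220, 57]);
  translate([102, 25, 25]) cube([25, 220, 57]);
}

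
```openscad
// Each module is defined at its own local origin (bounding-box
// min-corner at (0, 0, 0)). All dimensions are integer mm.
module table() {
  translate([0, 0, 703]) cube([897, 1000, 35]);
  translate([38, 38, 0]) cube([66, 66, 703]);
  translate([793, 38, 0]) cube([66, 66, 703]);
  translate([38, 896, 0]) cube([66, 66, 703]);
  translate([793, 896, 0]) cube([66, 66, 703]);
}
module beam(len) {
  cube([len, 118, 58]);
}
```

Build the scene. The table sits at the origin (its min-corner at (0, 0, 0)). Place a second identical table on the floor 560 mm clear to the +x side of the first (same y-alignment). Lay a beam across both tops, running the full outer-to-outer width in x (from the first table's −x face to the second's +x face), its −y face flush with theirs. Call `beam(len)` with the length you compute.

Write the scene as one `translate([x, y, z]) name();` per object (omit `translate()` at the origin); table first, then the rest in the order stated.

table();
translate([1457, 0, 0]) table();
translate([0, 0, 738]) beam(2354);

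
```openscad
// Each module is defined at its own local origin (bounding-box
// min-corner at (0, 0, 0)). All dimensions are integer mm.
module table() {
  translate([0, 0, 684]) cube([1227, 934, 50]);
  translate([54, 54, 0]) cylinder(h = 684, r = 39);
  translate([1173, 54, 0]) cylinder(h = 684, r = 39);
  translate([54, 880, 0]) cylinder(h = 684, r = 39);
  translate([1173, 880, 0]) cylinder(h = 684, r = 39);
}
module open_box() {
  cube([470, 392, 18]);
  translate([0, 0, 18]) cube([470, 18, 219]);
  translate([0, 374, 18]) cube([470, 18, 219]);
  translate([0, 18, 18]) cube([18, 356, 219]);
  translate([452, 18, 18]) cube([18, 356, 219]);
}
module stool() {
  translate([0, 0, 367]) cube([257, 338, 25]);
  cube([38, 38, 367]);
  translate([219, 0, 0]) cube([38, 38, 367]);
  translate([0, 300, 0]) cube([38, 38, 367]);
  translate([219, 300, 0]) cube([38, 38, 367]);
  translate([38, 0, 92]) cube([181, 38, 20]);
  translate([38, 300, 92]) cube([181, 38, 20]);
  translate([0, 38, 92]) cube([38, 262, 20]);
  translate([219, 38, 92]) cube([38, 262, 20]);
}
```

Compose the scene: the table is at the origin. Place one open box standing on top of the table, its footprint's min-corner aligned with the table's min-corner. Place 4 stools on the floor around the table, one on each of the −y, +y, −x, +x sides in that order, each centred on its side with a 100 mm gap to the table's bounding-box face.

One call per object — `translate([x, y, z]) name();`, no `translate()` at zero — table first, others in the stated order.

table();
translate([0, 0, 734]) open_box();
translate([485, -438, 0]) stool();
translate([485, 1034, 0]) stool();
translate([-357, 298, 0]) stool();
translate([1327, 298, 0]) stool();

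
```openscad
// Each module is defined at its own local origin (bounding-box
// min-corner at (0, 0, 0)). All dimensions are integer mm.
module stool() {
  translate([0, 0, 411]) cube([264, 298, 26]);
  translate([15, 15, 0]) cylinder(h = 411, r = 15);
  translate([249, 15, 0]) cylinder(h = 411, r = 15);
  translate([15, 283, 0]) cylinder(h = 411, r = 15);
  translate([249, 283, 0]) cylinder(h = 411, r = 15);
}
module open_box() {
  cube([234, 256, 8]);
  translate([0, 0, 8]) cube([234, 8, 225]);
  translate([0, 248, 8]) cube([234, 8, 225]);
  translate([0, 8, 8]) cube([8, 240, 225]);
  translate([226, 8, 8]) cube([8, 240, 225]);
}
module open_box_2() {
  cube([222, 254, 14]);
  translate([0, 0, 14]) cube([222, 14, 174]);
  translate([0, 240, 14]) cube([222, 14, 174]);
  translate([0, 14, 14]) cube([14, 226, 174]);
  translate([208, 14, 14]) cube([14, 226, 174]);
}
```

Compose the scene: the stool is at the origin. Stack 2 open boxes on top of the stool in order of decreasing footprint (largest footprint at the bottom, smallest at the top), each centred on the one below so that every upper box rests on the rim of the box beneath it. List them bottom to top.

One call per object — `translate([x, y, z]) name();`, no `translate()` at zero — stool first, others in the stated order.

stool();
translate([15, 21, 437]) open_box();
translate([21, 22, 670]) open_box_2();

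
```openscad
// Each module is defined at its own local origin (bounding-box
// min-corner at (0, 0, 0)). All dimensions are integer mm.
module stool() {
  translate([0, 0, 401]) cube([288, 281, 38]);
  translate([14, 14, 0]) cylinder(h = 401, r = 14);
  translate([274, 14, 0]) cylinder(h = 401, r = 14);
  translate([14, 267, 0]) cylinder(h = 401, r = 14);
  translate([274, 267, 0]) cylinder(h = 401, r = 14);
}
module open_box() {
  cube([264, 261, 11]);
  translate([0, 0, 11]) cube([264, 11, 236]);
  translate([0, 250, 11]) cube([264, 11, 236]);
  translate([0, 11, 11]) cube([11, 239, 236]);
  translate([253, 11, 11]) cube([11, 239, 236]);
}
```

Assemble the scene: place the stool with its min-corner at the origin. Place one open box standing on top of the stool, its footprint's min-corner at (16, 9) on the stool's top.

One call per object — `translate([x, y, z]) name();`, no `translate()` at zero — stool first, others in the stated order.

stool();
translate([16, 9, 439]) open_box();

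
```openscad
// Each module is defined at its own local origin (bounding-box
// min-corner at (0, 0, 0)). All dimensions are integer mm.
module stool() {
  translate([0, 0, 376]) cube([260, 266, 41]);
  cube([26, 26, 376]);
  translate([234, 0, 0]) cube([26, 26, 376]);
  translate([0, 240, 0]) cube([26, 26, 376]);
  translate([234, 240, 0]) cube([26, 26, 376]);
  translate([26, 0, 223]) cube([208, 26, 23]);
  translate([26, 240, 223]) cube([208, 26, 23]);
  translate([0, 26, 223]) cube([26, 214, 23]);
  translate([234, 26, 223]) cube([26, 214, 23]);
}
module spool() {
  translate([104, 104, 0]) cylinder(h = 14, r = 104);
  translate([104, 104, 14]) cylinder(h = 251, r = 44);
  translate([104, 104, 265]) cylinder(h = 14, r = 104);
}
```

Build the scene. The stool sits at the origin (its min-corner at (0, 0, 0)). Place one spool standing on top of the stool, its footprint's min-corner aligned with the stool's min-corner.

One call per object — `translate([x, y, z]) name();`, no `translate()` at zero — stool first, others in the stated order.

stool();
translate([0, 0, 417]) spool();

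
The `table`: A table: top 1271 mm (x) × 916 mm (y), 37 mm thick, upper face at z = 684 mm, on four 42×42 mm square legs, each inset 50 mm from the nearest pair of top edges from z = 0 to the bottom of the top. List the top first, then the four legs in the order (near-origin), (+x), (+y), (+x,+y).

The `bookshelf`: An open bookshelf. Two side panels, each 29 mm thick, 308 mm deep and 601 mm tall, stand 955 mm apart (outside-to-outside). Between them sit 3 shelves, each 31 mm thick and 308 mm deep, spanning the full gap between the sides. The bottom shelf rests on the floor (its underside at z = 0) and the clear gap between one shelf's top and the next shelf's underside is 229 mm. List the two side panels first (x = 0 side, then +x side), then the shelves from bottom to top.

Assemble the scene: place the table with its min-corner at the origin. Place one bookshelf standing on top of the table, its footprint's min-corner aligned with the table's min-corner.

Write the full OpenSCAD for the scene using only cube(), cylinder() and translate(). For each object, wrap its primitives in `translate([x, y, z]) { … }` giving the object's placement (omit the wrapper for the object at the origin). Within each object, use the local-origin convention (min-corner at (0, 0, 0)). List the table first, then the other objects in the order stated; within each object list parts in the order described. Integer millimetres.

translate([0, 0, 647]) cube([1271, 916, 37]);
translate([50, 50, 0]) cube([42, 42, 647]);
translate([1179, 50, 0]) cube([42, 42, 647]);
translate([50, 824, 0]) cube([42, 42, 647]);
translate([1179, 824, 0]) cube([42, 42, 647]);
translate([0, 0, 684]) {
  cube([29, 308, 601]);
  translate([926, 0, 0]) cube([29, 308, 601]);
  translate([29, 0, 0]) cube([897, 308, 31]);
  translate([29, 0, 260]) cube([897, 308, 31]);
  translate([29, 0, 520]) cube([897, 308, 31]);
}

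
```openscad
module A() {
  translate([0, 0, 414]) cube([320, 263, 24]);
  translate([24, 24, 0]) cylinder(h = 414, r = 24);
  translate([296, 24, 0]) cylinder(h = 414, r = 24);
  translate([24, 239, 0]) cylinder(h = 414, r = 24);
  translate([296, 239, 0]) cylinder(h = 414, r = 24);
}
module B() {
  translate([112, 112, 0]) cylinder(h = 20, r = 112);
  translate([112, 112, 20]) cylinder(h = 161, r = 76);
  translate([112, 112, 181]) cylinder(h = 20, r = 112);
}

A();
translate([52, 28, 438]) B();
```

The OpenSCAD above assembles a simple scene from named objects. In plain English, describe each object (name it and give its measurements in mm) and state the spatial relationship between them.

A is a four-legged stool. The seat is 320×263 mm, 24 mm thick, top at z = 438 mm. It stands on four round legs, each 48 mm in diameter, from z = 0 to the seat underside, each leg's axis is inset half a diameter from the nearest pair of seat edges (so the leg's bounding box is flush with the corner).

B is a spool: two coaxial disc flanges of radius 112 mm and thickness 20 mm, joined by a core cylinder of radius 76 mm and height 161 mm. The lower flange rests on z = 0 and the three cylinders share a vertical axis.

The spool is on top of the stool.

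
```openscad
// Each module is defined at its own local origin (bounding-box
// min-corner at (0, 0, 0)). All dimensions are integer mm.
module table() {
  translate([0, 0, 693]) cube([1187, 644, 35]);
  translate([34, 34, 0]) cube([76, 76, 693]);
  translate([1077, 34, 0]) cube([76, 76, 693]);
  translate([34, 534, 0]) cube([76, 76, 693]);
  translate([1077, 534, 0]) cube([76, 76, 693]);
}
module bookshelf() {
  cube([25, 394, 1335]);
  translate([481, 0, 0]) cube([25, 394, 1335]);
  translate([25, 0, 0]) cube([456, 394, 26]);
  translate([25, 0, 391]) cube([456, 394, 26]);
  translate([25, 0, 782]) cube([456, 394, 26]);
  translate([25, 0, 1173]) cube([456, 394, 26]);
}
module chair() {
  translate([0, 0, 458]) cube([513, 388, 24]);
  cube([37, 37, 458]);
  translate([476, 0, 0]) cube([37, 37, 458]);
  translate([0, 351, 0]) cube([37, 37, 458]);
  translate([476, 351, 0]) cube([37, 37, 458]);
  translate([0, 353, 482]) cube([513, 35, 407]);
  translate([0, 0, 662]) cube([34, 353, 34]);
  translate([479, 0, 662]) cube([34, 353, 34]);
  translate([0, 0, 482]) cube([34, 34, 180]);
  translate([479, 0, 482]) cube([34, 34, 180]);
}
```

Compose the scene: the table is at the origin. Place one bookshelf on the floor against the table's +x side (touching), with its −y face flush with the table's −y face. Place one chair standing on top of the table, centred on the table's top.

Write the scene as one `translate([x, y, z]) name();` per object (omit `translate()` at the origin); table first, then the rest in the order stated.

table();
translate([1187, 0, 0]) bookshelf();
translate([337, 128, 728]) chair();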